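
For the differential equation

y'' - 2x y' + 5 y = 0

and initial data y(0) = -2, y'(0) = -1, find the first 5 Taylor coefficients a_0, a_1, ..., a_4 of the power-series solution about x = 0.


Ansatz: y(x) = sum_{n>=0} a_n x^n, so y'(x) = sum_{n>=1} n a_n x^(n-1) and y''(x) = sum_{n>=2} n(n-1) a_n x^(n-2).
Substitute into P(x) y'' + Q(x) y' + R(x) y = 0 with P(x) = 1, Q(x) = -2x, R(x) = 5, and match powers of x.
Initial conditions: a_0 = -2, a_1 = -1.
Setting the coefficient of each power of x to zero and solving order by order (substituting the coefficients already found):
  x^0: 2 a_2 + 5 a_0 = 0  ->  2 a_2 = -5 a_0 = 10  ->  a_2 = 5
  x^1: 6 a_3 + 3 a_1 = 0  ->  6 a_3 = -3 a_1 = 3  ->  a_3 = 1/2
  x^2: 12 a_4 + a_2 = 0  ->  12 a_4 = -a_2 = -5  ->  a_4 = -5/12
Truncated series: y(x) = -2 - x + 5 x^2 + (1/2) x^3 - (5/12) x^4 + O(x^5).

a_0 = -2; a_1 = -1; a_2 = 5; a_3 = 1/2; a_4 = -5/12


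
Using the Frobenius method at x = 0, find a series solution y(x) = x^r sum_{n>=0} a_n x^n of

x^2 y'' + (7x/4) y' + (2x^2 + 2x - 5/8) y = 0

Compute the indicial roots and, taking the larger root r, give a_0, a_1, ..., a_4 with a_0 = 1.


Write in Frobenius form y'' + (p(x)/x) y' + (q(x)/x^2) y = 0:
  p(x) = 7/4,  q(x) = 2x^2 + 2x - 5/8.
Indicial equation: r(r-1) + (7/4) r + (-5/8) = 0 -> roots r_1 = 1/2, r_2 = -5/4.
Take r = r_1 = 1/2. Let y(x) = x^r sum_{n>=0} a_n x^n with a_0 = 1.
Substitute y = x^r sum a_n x^n and match x^{r+n}. The recurrence is
  D(n) a_n + 2 a_{n-1} + 2 a_{n-2} = 0,  where D(n) = (r+n)(r+n-1) + (7/4)(r+n) + (-5/8).
  a_n = [-2 a_{n-1} - 2 a_{n-2}] / D(n).
Since the indicial polynomial factors as (r - r_1)(r - r_2), D(n) = (r_1 + n - r_1)(r_1 + n - r_2) = n(n + 7/4).
Evaluating step by step (a_0 = 1):
  n = 1: D(1) = 1(1 + 7/4) = 11/4; numerator = -2(1) = -2; a_1 = (-2)/(11/4) = -8/11
  n = 2: D(2) = 2(2 + 7/4) = 15/2; numerator = -2(-8/11) - 2(1) = -6/11; a_2 = (-6/11)/(15/2) = -4/55
  n = 3: D(3) = 3(3 + 7/4) = 57/4; numerator = -2(-4/55) - 2(-8/11) = 8/5; a_3 = (8/5)/(57/4) = 32/285
  n = 4: D(4) = 4(4 + 7/4) = 23; numerator = -2(32/285) - 2(-4/55) = -248/3135; a_4 = (-248/3135)/(23) = -248/72105

r = 1/2; a_0 = 1; a_1 = -8/11; a_2 = -4/55; a_3 = 32/285; a_4 = -248/72105


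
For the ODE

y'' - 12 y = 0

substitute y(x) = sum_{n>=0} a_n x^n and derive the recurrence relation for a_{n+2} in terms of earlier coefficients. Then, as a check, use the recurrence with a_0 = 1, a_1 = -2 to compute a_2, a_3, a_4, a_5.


Substitute y = sum_n a_n x^n into y'' + (const) y = 0.
y''(x) = sum_{n>=0} (n+2)(n+1) a_{n+2} x^n.
The ODE becomes sum_n [(n+2)(n+1) a_{n+2} - 12 a_n] x^n = 0.
Setting each coefficient to zero gives the recurrence:
  (n+2)(n+1) a_{n+2} - 12 a_n = 0,
  a_{n+2} = 12 / ((n+1)(n+2)) a_n.

Check with a_0 = 1, a_1 = -2 (apply the recurrence for n = 0, 1, 2, 3): a_0 = 1, a_1 = -2, a_2 = 6, a_3 = -4, a_4 = 6, a_5 = -12/5.

a_{n+2} = 12/((n+1)(n+2)) * a_n; check: a_0 = 1, a_1 = -2, a_2 = 6, a_3 = -4, a_4 = 6, a_5 = -12/5


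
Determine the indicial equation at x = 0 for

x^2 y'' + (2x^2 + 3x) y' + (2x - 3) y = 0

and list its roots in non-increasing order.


Divide by x^2 to reach normal form y'' + P_1(x) y' + P_2(x) y = 0 with P_1(x) = 2 + 3/x and P_2(x) = 2/x - 3/x^2.
x = 0 is a singular point because the y'-coefficient 2 + 3/x has a pole at x = 0 and the y-coefficient 2/x - 3/x^2 has a pole at x = 0.
It is a regular singular point because x P_1(x) = p(x) = 2x + 3 and x^2 P_2(x) = q(x) = 2x - 3 are polynomials, hence analytic at x = 0.
p(0) = 3,  q(0) = -3.
Indicial equation: r(r-1) + p(0) r + q(0) = 0, i.e. r^2 + (p(0) - 1) r + q(0) = 0, i.e. r^2 + 2 r - 3 = 0.
Discriminant: (2)^2 - 4(-3) = 16, so r = (-2 ± 4)/2.
Solving: r_1 = 1, r_2 = -3.

indicial: r^2 + 2 r - 3 = 0; roots r_1 = 1, r_2 = -3


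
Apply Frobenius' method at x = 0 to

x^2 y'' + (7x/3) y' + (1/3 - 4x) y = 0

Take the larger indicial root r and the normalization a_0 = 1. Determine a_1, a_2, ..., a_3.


Write in Frobenius form y'' + (p(x)/x) y' + (q(x)/x^2) y = 0:
  p(x) = 7/3,  q(x) = 1/3 - 4x.
Indicial equation: r(r-1) + (7/3) r + (1/3) = 0 -> roots r_1 = -1/3, r_2 = -1.
Take r = r_1 = -1/3. Let y(x) = x^r sum_{n>=0} a_n x^n with a_0 = 1.
Substitute y = x^r sum a_n x^n and match x^{r+n}. The recurrence is
  D(n) a_n - 4 a_{n-1} = 0,  where D(n) = (r+n)(r+n-1) + (7/3)(r+n) + (1/3).
  a_n = 4 / D(n) * a_{n-1}.
Since the indicial polynomial factors as (r - r_1)(r - r_2), D(n) = (r_1 + n - r_1)(r_1 + n - r_2) = n(n + 2/3).
Evaluating step by step (a_0 = 1):
  n = 1: D(1) = 1(1 + 2/3) = 5/3; numerator = 4(1) = 4; a_1 = (4)/(5/3) = 12/5
  n = 2: D(2) = 2(2 + 2/3) = 16/3; numerator = 4(12/5) = 48/5; a_2 = (48/5)/(16/3) = 9/5
  n = 3: D(3) = 3(3 + 2/3) = 11; numerator = 4(9/5) = 36/5; a_3 = (36/5)/(11) = 36/55

r = -1/3; a_0 = 1; a_1 = 12/5; a_2 = 9/5; a_3 = 36/55


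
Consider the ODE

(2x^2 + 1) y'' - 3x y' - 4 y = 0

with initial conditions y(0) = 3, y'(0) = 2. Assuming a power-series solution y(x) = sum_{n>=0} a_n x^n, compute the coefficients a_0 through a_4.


Ansatz: y(x) = sum_{n>=0} a_n x^n, so y'(x) = sum_{n>=1} n a_n x^(n-1) and y''(x) = sum_{n>=2} n(n-1) a_n x^(n-2).
Substitute into P(x) y'' + Q(x) y' + R(x) y = 0 with P(x) = 2x^2 + 1, Q(x) = -3x, R(x) = -4, and match powers of x.
Initial conditions: a_0 = 3, a_1 = 2.
Setting the coefficient of each power of x to zero and solving order by order (substituting the coefficients already found):
  x^0: 2 a_2 - 4 a_0 = 0  ->  2 a_2 = 4 a_0 = 12  ->  a_2 = 6
  x^1: 6 a_3 - 7 a_1 = 0  ->  6 a_3 = 7 a_1 = 14  ->  a_3 = 7/3
  x^2: 12 a_4 - 6 a_2 = 0  ->  12 a_4 = 6 a_2 = 36  ->  a_4 = 3
Truncated series: y(x) = 3 + 2 x + 6 x^2 + (7/3) x^3 + 3 x^4 + O(x^5).

a_0 = 3; a_1 = 2; a_2 = 6; a_3 = 7/3; a_4 = 3


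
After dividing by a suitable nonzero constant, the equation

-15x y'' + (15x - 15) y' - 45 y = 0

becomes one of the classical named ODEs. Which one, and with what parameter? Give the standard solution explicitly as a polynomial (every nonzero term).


All three coefficients share the factor -15; dividing through by -15 gives  x y'' + (1 - x) y' + 3 y = 0.
This matches the Laguerre equation x y'' + (1 - x) y' + n y = 0 with n = 3; the polynomial solution is L_3(x).
With y = sum_k a_k x^k, matching x^k gives (k+1)k a_{k+1} + (k+1) a_{k+1} - k a_k + n a_k = 0, i.e. (k+1)^2 a_{k+1} = (k - n) a_k = (k - 3) a_k. The right side vanishes at k = 3, so the series terminates at degree 3.
Standard normalization L_n(0) = 1 gives a_0 = 1. Work upward with a_{k+1} = (k - 3) a_k / (k+1)^2:
  a_1 = (0 - 3)(1) / 1^2 = -3/1 = -3
  a_2 = (1 - 3)(-3) / 2^2 = 6/4 = 3/2
  a_3 = (2 - 3)(3/2) / 3^2 = (-3/2)/9 = -1/6
Hence L_3(x) = -x^3/6 + 3 x^2/2 - 3 x + 1.

L_3(x); series = -x^3/6 + 3 x^2/2 - 3 x + 1


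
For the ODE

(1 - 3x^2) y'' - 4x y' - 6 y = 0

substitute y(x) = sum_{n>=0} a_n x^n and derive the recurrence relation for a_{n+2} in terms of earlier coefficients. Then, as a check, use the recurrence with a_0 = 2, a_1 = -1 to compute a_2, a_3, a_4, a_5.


Substitute y = sum_n a_n x^n.
(1 - 3 x^2) y'' contributes (n+2)(n+1) a_{n+2} - 3 n(n-1) a_n at x^n.
-4 x y'(x) contributes -4 n a_n at x^n.
-6 y(x) contributes -6 a_n at x^n.
Matching x^n: (n+2)(n+1) a_{n+2} + (-3 n(n-1) - 4 n - 6) a_n = 0.
Thus a_{n+2} = (3 n(n-1) + 4 n + 6) / ((n+1)(n+2)) * a_n.

Check with a_0 = 2, a_1 = -1 (apply the recurrence for n = 0, 1, 2, 3): a_0 = 2, a_1 = -1, a_2 = 6, a_3 = -5/3, a_4 = 10, a_5 = -3.

a_(n+2) = (3 n(n-1) + 4 n + 6) / ((n+1)(n+2)) * a_n; check: a_0 = 2, a_1 = -1, a_2 = 6, a_3 = -5/3, a_4 = 10, a_5 = -3


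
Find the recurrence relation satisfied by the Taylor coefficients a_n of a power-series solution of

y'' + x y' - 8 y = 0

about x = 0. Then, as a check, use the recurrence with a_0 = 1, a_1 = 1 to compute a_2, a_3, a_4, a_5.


Substitute y = sum_n a_n x^n.
y''(x) has coefficient (n+2)(n+1) a_{n+2} at x^n;
x y'(x) has coefficient n a_n at x^n (shift);
-8 y(x) has coefficient -8 a_n at x^n.
Matching x^n: (n+2)(n+1) a_{n+2} + (n - 8) a_n = 0.
Thus a_{n+2} = (-n + 8) / ((n+1)(n+2)) * a_n.

Check with a_0 = 1, a_1 = 1 (apply the recurrence for n = 0, 1, 2, 3): a_0 = 1, a_1 = 1, a_2 = 4, a_3 = 7/6, a_4 = 2, a_5 = 7/24.

a_(n+2) = (-n + 8) / ((n+1)(n+2)) * a_n; check: a_0 = 1, a_1 = 1, a_2 = 4, a_3 = 7/6, a_4 = 2, a_5 = 7/24


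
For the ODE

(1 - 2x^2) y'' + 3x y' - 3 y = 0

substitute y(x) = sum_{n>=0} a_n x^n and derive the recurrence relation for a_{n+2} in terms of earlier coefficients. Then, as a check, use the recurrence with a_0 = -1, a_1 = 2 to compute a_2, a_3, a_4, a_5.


Substitute y = sum_n a_n x^n.
(1 - 2 x^2) y'' contributes (n+2)(n+1) a_{n+2} - 2 n(n-1) a_n at x^n.
3 x y'(x) contributes 3 n a_n at x^n.
-3 y(x) contributes -3 a_n at x^n.
Matching x^n: (n+2)(n+1) a_{n+2} + (-2 n(n-1) + 3 n - 3) a_n = 0.
Thus a_{n+2} = (2 n(n-1) - 3 n + 3) / ((n+1)(n+2)) * a_n.

Check with a_0 = -1, a_1 = 2 (apply the recurrence for n = 0, 1, 2, 3): a_0 = -1, a_1 = 2, a_2 = -3/2, a_3 = 0, a_4 = -1/8, a_5 = 0.

a_(n+2) = (2 n(n-1) - 3 n + 3) / ((n+1)(n+2)) * a_n; check: a_0 = -1, a_1 = 2, a_2 = -3/2, a_3 = 0, a_4 = -1/8, a_5 = 0


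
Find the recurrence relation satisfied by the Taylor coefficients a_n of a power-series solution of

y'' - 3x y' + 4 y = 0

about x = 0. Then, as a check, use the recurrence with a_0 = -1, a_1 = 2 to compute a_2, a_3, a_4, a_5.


Substitute y = sum_n a_n x^n.
y''(x) has coefficient (n+2)(n+1) a_{n+2} at x^n;
-3 x y'(x) has coefficient -3 n a_n at x^n (shift);
4 y(x) has coefficient 4 a_n at x^n.
Matching x^n: (n+2)(n+1) a_{n+2} + (-3n + 4) a_n = 0.
Thus a_{n+2} = (3n - 4) / ((n+1)(n+2)) * a_n.

Check with a_0 = -1, a_1 = 2 (apply the recurrence for n = 0, 1, 2, 3): a_0 = -1, a_1 = 2, a_2 = 2, a_3 = -1/3, a_4 = 1/3, a_5 = -1/12.

a_(n+2) = (3n - 4) / ((n+1)(n+2)) * a_n; check: a_0 = -1, a_1 = 2, a_2 = 2, a_3 = -1/3, a_4 = 1/3, a_5 = -1/12


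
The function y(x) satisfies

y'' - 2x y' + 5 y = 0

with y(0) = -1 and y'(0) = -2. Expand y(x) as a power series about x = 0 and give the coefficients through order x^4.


Ansatz: y(x) = sum_{n>=0} a_n x^n, so y'(x) = sum_{n>=1} n a_n x^(n-1) and y''(x) = sum_{n>=2} n(n-1) a_n x^(n-2).
Substitute into P(x) y'' + Q(x) y' + R(x) y = 0 with P(x) = 1, Q(x) = -2x, R(x) = 5, and match powers of x.
Initial conditions: a_0 = -1, a_1 = -2.
Setting the coefficient of each power of x to zero and solving order by order (substituting the coefficients already found):
  x^0: 2 a_2 + 5 a_0 = 0  ->  2 a_2 = -5 a_0 = 5  ->  a_2 = 5/2
  x^1: 6 a_3 + 3 a_1 = 0  ->  6 a_3 = -3 a_1 = 6  ->  a_3 = 1
  x^2: 12 a_4 + a_2 = 0  ->  12 a_4 = -a_2 = -5/2  ->  a_4 = -5/24
Truncated series: y(x) = -1 - 2 x + (5/2) x^2 + x^3 - (5/24) x^4 + O(x^5).

a_0 = -1; a_1 = -2; a_2 = 5/2; a_3 = 1; a_4 = -5/24


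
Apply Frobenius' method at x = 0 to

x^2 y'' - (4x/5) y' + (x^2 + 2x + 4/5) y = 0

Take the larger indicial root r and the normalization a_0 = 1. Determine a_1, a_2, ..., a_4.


Write in Frobenius form y'' + (p(x)/x) y' + (q(x)/x^2) y = 0:
  p(x) = -4/5,  q(x) = x^2 + 2x + 4/5.
Indicial equation: r(r-1) + (-4/5) r + (4/5) = 0 -> roots r_1 = 1, r_2 = 4/5.
Take r = r_1 = 1. Let y(x) = x^r sum_{n>=0} a_n x^n with a_0 = 1.
Substitute y = x^r sum a_n x^n and match x^{r+n}. The recurrence is
  D(n) a_n + 2 a_{n-1} + 1 a_{n-2} = 0,  where D(n) = (r+n)(r+n-1) + (-4/5)(r+n) + (4/5).
  a_n = [-2 a_{n-1} - 1 a_{n-2}] / D(n).
Since the indicial polynomial factors as (r - r_1)(r - r_2), D(n) = (r_1 + n - r_1)(r_1 + n - r_2) = n(n + 1/5).
Evaluating step by step (a_0 = 1):
  n = 1: D(1) = 1(1 + 1/5) = 6/5; numerator = -2(1) = -2; a_1 = (-2)/(6/5) = -5/3
  n = 2: D(2) = 2(2 + 1/5) = 22/5; numerator = -2(-5/3) - 1(1) = 7/3; a_2 = (7/3)/(22/5) = 35/66
  n = 3: D(3) = 3(3 + 1/5) = 48/5; numerator = -2(35/66) - 1(-5/3) = 20/33; a_3 = (20/33)/(48/5) = 25/396
  n = 4: D(4) = 4(4 + 1/5) = 84/5; numerator = -2(25/396) - 1(35/66) = -65/99; a_4 = (-65/99)/(84/5) = -325/8316

r = 1; a_0 = 1; a_1 = -5/3; a_2 = 35/66; a_3 = 25/396; a_4 = -325/8316


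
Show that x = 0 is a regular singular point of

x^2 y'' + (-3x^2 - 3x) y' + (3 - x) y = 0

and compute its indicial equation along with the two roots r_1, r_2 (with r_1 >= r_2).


Divide by x^2 to reach normal form y'' + P_1(x) y' + P_2(x) y = 0 with P_1(x) = -3 - 3/x and P_2(x) = -1/x + 3/x^2.
x = 0 is a singular point because the y'-coefficient -3 - 3/x has a pole at x = 0 and the y-coefficient -1/x + 3/x^2 has a pole at x = 0.
It is a regular singular point because x P_1(x) = p(x) = -3x - 3 and x^2 P_2(x) = q(x) = 3 - x are polynomials, hence analytic at x = 0.
p(0) = -3,  q(0) = 3.
Indicial equation: r(r-1) + p(0) r + q(0) = 0, i.e. r^2 + (p(0) - 1) r + q(0) = 0, i.e. r^2 - 4 r + 3 = 0.
Discriminant: (-4)^2 - 4(3) = 4, so r = (4 ± 2)/2.
Solving: r_1 = 3, r_2 = 1.

indicial: r^2 - 4 r + 3 = 0; roots r_1 = 3, r_2 = 1


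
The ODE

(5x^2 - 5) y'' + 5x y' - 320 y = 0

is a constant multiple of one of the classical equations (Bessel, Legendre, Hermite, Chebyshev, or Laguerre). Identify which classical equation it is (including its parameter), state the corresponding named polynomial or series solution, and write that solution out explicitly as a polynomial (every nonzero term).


All three coefficients share the factor -5; dividing through by -5 gives  (1 - x^2) y'' - x y' + 64 y = 0.
This matches the Chebyshev equation (1 - x^2) y'' - x y' + n^2 y = 0 (note the -x y' term, not -2x y') with n^2 = 64, so n = 8; the polynomial solution is T_8(x).
With y = sum_k a_k x^k, matching x^k gives (k+2)(k+1) a_{k+2} = (k^2 - n^2) a_k = (k - 8)(k + 8) a_k. The right side vanishes at k = 8, so the series with the parity of 8 terminates at degree 8.
Standard normalization: leading coefficient of T_n is 2^(n-1), so a_8 = 2^7 = 128. Work downward with a_k = (k+1)(k+2) a_{k+2} / ((k - 8)(k + 8)):
  a_6 = (7)(8)(128) / ((6 - 8)(6 + 8)) = 7168/(-28) = -256
  a_4 = (5)(6)(-256) / ((4 - 8)(4 + 8)) = -7680/(-48) = 160
  a_2 = (3)(4)(160) / ((2 - 8)(2 + 8)) = 1920/(-60) = -32
  a_0 = (1)(2)(-32) / ((0 - 8)(0 + 8)) = -64/(-64) = 1
Hence T_8(x) = 128 x^8 - 256 x^6 + 160 x^4 - 32 x^2 + 1.

T_8(x); series = 128 x^8 - 256 x^6 + 160 x^4 - 32 x^2 + 1


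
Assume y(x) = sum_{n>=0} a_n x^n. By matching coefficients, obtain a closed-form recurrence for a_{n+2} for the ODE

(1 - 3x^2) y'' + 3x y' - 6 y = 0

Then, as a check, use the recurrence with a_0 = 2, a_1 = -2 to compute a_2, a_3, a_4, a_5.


Substitute y = sum_n a_n x^n.
(1 - 3 x^2) y'' contributes (n+2)(n+1) a_{n+2} - 3 n(n-1) a_n at x^n.
3 x y'(x) contributes 3 n a_n at x^n.
-6 y(x) contributes -6 a_n at x^n.
Matching x^n: (n+2)(n+1) a_{n+2} + (-3 n(n-1) + 3 n - 6) a_n = 0.
Thus a_{n+2} = (3 n(n-1) - 3 n + 6) / ((n+1)(n+2)) * a_n.

Check with a_0 = 2, a_1 = -2 (apply the recurrence for n = 0, 1, 2, 3): a_0 = 2, a_1 = -2, a_2 = 6, a_3 = -1, a_4 = 3, a_5 = -3/4.

a_(n+2) = (3 n(n-1) - 3 n + 6) / ((n+1)(n+2)) * a_n; check: a_0 = 2, a_1 = -2, a_2 = 6, a_3 = -1, a_4 = 3, a_5 = -3/4


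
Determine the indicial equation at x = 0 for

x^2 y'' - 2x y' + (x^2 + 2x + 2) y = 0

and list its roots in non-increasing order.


Divide by x^2 to reach normal form y'' + P_1(x) y' + P_2(x) y = 0 with P_1(x) = -2/x and P_2(x) = 1 + 2/x + 2/x^2.
x = 0 is a singular point because the y'-coefficient -2/x has a pole at x = 0 and the y-coefficient 1 + 2/x + 2/x^2 has a pole at x = 0.
It is a regular singular point because x P_1(x) = p(x) = -2 and x^2 P_2(x) = q(x) = x^2 + 2x + 2 are polynomials, hence analytic at x = 0.
p(0) = -2,  q(0) = 2.
Indicial equation: r(r-1) + p(0) r + q(0) = 0, i.e. r^2 + (p(0) - 1) r + q(0) = 0, i.e. r^2 - 3 r + 2 = 0.
Discriminant: (-3)^2 - 4(2) = 1, so r = (3 ± 1)/2.
Solving: r_1 = 2, r_2 = 1.

indicial: r^2 - 3 r + 2 = 0; roots r_1 = 2, r_2 = 1


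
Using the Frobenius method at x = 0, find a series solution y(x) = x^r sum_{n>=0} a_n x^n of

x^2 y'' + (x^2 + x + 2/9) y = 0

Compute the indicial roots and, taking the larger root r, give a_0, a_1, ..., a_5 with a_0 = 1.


Write in Frobenius form y'' + (p(x)/x) y' + (q(x)/x^2) y = 0:
  p(x) = 0,  q(x) = x^2 + x + 2/9.
Indicial equation: r(r-1) + (0) r + (2/9) = 0 -> roots r_1 = 2/3, r_2 = 1/3.
Take r = r_1 = 2/3. Let y(x) = x^r sum_{n>=0} a_n x^n with a_0 = 1.
Substitute y = x^r sum a_n x^n and match x^{r+n}. The recurrence is
  D(n) a_n + 1 a_{n-1} + 1 a_{n-2} = 0,  where D(n) = (r+n)(r+n-1) + (0)(r+n) + (2/9).
  a_n = [-1 a_{n-1} - 1 a_{n-2}] / D(n).
Since the indicial polynomial factors as (r - r_1)(r - r_2), D(n) = (r_1 + n - r_1)(r_1 + n - r_2) = n(n + 1/3).
Evaluating step by step (a_0 = 1):
  n = 1: D(1) = 1(1 + 1/3) = 4/3; numerator = -1(1) = -1; a_1 = (-1)/(4/3) = -3/4
  n = 2: D(2) = 2(2 + 1/3) = 14/3; numerator = -1(-3/4) - 1(1) = -1/4; a_2 = (-1/4)/(14/3) = -3/56
  n = 3: D(3) = 3(3 + 1/3) = 10; numerator = -1(-3/56) - 1(-3/4) = 45/56; a_3 = (45/56)/(10) = 9/112
  n = 4: D(4) = 4(4 + 1/3) = 52/3; numerator = -1(9/112) - 1(-3/56) = -3/112; a_4 = (-3/112)/(52/3) = -9/5824
  n = 5: D(5) = 5(5 + 1/3) = 80/3; numerator = -1(-9/5824) - 1(9/112) = -459/5824; a_5 = (-459/5824)/(80/3) = -1377/465920

r = 2/3; a_0 = 1; a_1 = -3/4; a_2 = -3/56; a_3 = 9/112; a_4 = -9/5824; a_5 = -1377/465920


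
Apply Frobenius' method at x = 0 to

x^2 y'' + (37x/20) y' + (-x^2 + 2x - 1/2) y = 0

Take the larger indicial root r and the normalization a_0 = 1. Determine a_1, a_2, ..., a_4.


Write in Frobenius form y'' + (p(x)/x) y' + (q(x)/x^2) y = 0:
  p(x) = 37/20,  q(x) = -x^2 + 2x - 1/2.
Indicial equation: r(r-1) + (37/20) r + (-1/2) = 0 -> roots r_1 = 2/5, r_2 = -5/4.
Take r = r_1 = 2/5. Let y(x) = x^r sum_{n>=0} a_n x^n with a_0 = 1.
Substitute y = x^r sum a_n x^n and match x^{r+n}. The recurrence is
  D(n) a_n + 2 a_{n-1} - 1 a_{n-2} = 0,  where D(n) = (r+n)(r+n-1) + (37/20)(r+n) + (-1/2).
  a_n = [-2 a_{n-1} + 1 a_{n-2}] / D(n).
Since the indicial polynomial factors as (r - r_1)(r - r_2), D(n) = (r_1 + n - r_1)(r_1 + n - r_2) = n(n + 33/20).
Evaluating step by step (a_0 = 1):
  n = 1: D(1) = 1(1 + 33/20) = 53/20; numerator = -2(1) = -2; a_1 = (-2)/(53/20) = -40/53
  n = 2: D(2) = 2(2 + 33/20) = 73/10; numerator = -2(-40/53) + 1(1) = 133/53; a_2 = (133/53)/(73/10) = 1330/3869
  n = 3: D(3) = 3(3 + 33/20) = 279/20; numerator = -2(1330/3869) + 1(-40/53) = -5580/3869; a_3 = (-5580/3869)/(279/20) = -400/3869
  n = 4: D(4) = 4(4 + 33/20) = 113/5; numerator = -2(-400/3869) + 1(1330/3869) = 2130/3869; a_4 = (2130/3869)/(113/5) = 10650/437197

r = 2/5; a_0 = 1; a_1 = -40/53; a_2 = 1330/3869; a_3 = -400/3869; a_4 = 10650/437197


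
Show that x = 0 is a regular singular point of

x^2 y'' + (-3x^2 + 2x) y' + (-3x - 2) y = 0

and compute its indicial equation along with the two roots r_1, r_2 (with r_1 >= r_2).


Divide by x^2 to reach normal form y'' + P_1(x) y' + P_2(x) y = 0 with P_1(x) = -3 + 2/x and P_2(x) = -3/x - 2/x^2.
x = 0 is a singular point because the y'-coefficient -3 + 2/x has a pole at x = 0 and the y-coefficient -3/x - 2/x^2 has a pole at x = 0.
It is a regular singular point because x P_1(x) = p(x) = 2 - 3x and x^2 P_2(x) = q(x) = -3x - 2 are polynomials, hence analytic at x = 0.
p(0) = 2,  q(0) = -2.
Indicial equation: r(r-1) + p(0) r + q(0) = 0, i.e. r^2 + (p(0) - 1) r + q(0) = 0, i.e. r^2 + 1 r - 2 = 0.
Discriminant: (1)^2 - 4(-2) = 9, so r = (-1 ± 3)/2.
Solving: r_1 = 1, r_2 = -2.

indicial: r^2 + 1 r - 2 = 0; roots r_1 = 1, r_2 = -2


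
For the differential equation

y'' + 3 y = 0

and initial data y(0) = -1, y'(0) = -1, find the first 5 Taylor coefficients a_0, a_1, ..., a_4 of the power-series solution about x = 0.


Ansatz: y(x) = sum_{n>=0} a_n x^n, so y'(x) = sum_{n>=1} n a_n x^(n-1) and y''(x) = sum_{n>=2} n(n-1) a_n x^(n-2).
Substitute into P(x) y'' + Q(x) y' + R(x) y = 0 with P(x) = 1, Q(x) = 0, R(x) = 3, and match powers of x.
Initial conditions: a_0 = -1, a_1 = -1.
Setting the coefficient of each power of x to zero and solving order by order (substituting the coefficients already found):
  x^0: 2 a_2 + 3 a_0 = 0  ->  2 a_2 = -3 a_0 = 3  ->  a_2 = 3/2
  x^1: 6 a_3 + 3 a_1 = 0  ->  6 a_3 = -3 a_1 = 3  ->  a_3 = 1/2
  x^2: 12 a_4 + 3 a_2 = 0  ->  12 a_4 = -3 a_2 = -9/2  ->  a_4 = -3/8
Truncated series: y(x) = -1 - x + (3/2) x^2 + (1/2) x^3 - (3/8) x^4 + O(x^5).

a_0 = -1; a_1 = -1; a_2 = 3/2; a_3 = 1/2; a_4 = -3/8


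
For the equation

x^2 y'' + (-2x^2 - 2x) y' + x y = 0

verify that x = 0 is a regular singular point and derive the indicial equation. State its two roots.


Divide by x^2 to reach normal form y'' + P_1(x) y' + P_2(x) y = 0 with P_1(x) = -2 - 2/x and P_2(x) = 1/x.
x = 0 is a singular point because the y'-coefficient -2 - 2/x has a pole at x = 0 and the y-coefficient 1/x has a pole at x = 0.
It is a regular singular point because x P_1(x) = p(x) = -2x - 2 and x^2 P_2(x) = q(x) = x are polynomials, hence analytic at x = 0.
p(0) = -2,  q(0) = 0.
Indicial equation: r(r-1) + p(0) r + q(0) = 0, i.e. r^2 + (p(0) - 1) r + q(0) = 0, i.e. r^2 - 3 r = 0.
Discriminant: (-3)^2 - 4(0) = 9, so r = (3 ± 3)/2.
Solving: r_1 = 3, r_2 = 0.

indicial: r^2 - 3 r = 0; roots r_1 = 3, r_2 = 0


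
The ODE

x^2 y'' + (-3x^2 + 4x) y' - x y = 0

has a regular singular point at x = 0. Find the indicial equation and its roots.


Divide by x^2 to reach normal form y'' + P_1(x) y' + P_2(x) y = 0 with P_1(x) = -3 + 4/x and P_2(x) = -1/x.
x = 0 is a singular point because the y'-coefficient -3 + 4/x has a pole at x = 0 and the y-coefficient -1/x has a pole at x = 0.
It is a regular singular point because x P_1(x) = p(x) = 4 - 3x and x^2 P_2(x) = q(x) = -x are polynomials, hence analytic at x = 0.
p(0) = 4,  q(0) = 0.
Indicial equation: r(r-1) + p(0) r + q(0) = 0, i.e. r^2 + (p(0) - 1) r + q(0) = 0, i.e. r^2 + 3 r = 0.
Discriminant: (3)^2 - 4(0) = 9, so r = (-3 ± 3)/2.
Solving: r_1 = 0, r_2 = -3.

indicial: r^2 + 3 r = 0; roots r_1 = 0, r_2 = -3


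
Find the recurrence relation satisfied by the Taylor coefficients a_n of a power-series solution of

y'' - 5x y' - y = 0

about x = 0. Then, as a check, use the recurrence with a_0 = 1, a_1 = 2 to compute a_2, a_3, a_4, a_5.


Substitute y = sum_n a_n x^n.
y''(x) has coefficient (n+2)(n+1) a_{n+2} at x^n;
-5 x y'(x) has coefficient -5 n a_n at x^n (shift);
-y(x) has coefficient -1 a_n at x^n.
Matching x^n: (n+2)(n+1) a_{n+2} + (-5n - 1) a_n = 0.
Thus a_{n+2} = (5n + 1) / ((n+1)(n+2)) * a_n.

Check with a_0 = 1, a_1 = 2 (apply the recurrence for n = 0, 1, 2, 3): a_0 = 1, a_1 = 2, a_2 = 1/2, a_3 = 2, a_4 = 11/24, a_5 = 8/5.

a_(n+2) = (5n + 1) / ((n+1)(n+2)) * a_n; check: a_0 = 1, a_1 = 2, a_2 = 1/2, a_3 = 2, a_4 = 11/24, a_5 = 8/5


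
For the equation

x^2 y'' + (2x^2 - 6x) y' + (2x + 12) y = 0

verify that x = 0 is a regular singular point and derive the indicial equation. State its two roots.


Divide by x^2 to reach normal form y'' + P_1(x) y' + P_2(x) y = 0 with P_1(x) = 2 - 6/x and P_2(x) = 2/x + 12/x^2.
x = 0 is a singular point because the y'-coefficient 2 - 6/x has a pole at x = 0 and the y-coefficient 2/x + 12/x^2 has a pole at x = 0.
It is a regular singular point because x P_1(x) = p(x) = 2x - 6 and x^2 P_2(x) = q(x) = 2x + 12 are polynomials, hence analytic at x = 0.
p(0) = -6,  q(0) = 12.
Indicial equation: r(r-1) + p(0) r + q(0) = 0, i.e. r^2 + (p(0) - 1) r + q(0) = 0, i.e. r^2 - 7 r + 12 = 0.
Discriminant: (-7)^2 - 4(12) = 1, so r = (7 ± 1)/2.
Solving: r_1 = 4, r_2 = 3.

indicial: r^2 - 7 r + 12 = 0; roots r_1 = 4, r_2 = 3


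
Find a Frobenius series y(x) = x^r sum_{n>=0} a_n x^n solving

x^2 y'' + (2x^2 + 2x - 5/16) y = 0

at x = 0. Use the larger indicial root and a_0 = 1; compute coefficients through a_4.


Write in Frobenius form y'' + (p(x)/x) y' + (q(x)/x^2) y = 0:
  p(x) = 0,  q(x) = 2x^2 + 2x - 5/16.
Indicial equation: r(r-1) + (0) r + (-5/16) = 0 -> roots r_1 = 5/4, r_2 = -1/4.
Take r = r_1 = 5/4. Let y(x) = x^r sum_{n>=0} a_n x^n with a_0 = 1.
Substitute y = x^r sum a_n x^n and match x^{r+n}. The recurrence is
  D(n) a_n + 2 a_{n-1} + 2 a_{n-2} = 0,  where D(n) = (r+n)(r+n-1) + (0)(r+n) + (-5/16).
  a_n = [-2 a_{n-1} - 2 a_{n-2}] / D(n).
Since the indicial polynomial factors as (r - r_1)(r - r_2), D(n) = (r_1 + n - r_1)(r_1 + n - r_2) = n(n + 3/2).
Evaluating step by step (a_0 = 1):
  n = 1: D(1) = 1(1 + 3/2) = 5/2; numerator = -2(1) = -2; a_1 = (-2)/(5/2) = -4/5
  n = 2: D(2) = 2(2 + 3/2) = 7; numerator = -2(-4/5) - 2(1) = -2/5; a_2 = (-2/5)/(7) = -2/35
  n = 3: D(3) = 3(3 + 3/2) = 27/2; numerator = -2(-2/35) - 2(-4/5) = 12/7; a_3 = (12/7)/(27/2) = 8/63
  n = 4: D(4) = 4(4 + 3/2) = 22; numerator = -2(8/63) - 2(-2/35) = -44/315; a_4 = (-44/315)/(22) = -2/315

r = 5/4; a_0 = 1; a_1 = -4/5; a_2 = -2/35; a_3 = 8/63; a_4 = -2/315


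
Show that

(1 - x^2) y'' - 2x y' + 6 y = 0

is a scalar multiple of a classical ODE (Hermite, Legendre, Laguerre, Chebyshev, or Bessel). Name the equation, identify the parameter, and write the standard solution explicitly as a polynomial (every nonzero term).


The equation is already in a standard form:  (1 - x^2) y'' - 2x y' + 6 y = 0.
This matches the Legendre equation (1 - x^2) y'' - 2x y' + n(n+1) y = 0 (note the -2x y' term) with n(n+1) = 6, so n = 2; the polynomial solution is P_2(x).
With y = sum_k a_k x^k, matching x^k gives (k+2)(k+1) a_{k+2} = [k(k+1) - n(n+1)] a_k = (k - 2)(k + 3) a_k. The right side vanishes at k = 2, so the series with the parity of 2 terminates at degree 2.
Standard normalization (P_n(1) = 1): leading coefficient (2n)!/(2^n (n!)^2) = 24/(4*4) = 3/2, so a_2 = 3/2. Work downward with a_k = (k+1)(k+2) a_{k+2} / ((k - 2)(k + 3)):
  a_0 = (1)(2)(3/2) / ((0 - 2)(0 + 3)) = 3/(-6) = -1/2
Hence P_2(x) = 3 x^2/2 - 1/2.

P_2(x); series = 3 x^2/2 - 1/2


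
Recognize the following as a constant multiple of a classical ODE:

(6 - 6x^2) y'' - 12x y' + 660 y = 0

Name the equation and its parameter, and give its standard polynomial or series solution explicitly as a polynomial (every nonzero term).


All three coefficients share the factor 6; dividing through by 6 gives  (1 - x^2) y'' - 2x y' + 110 y = 0.
This matches the Legendre equation (1 - x^2) y'' - 2x y' + n(n+1) y = 0 (note the -2x y' term) with n(n+1) = 110, so n = 10; the polynomial solution is P_10(x).
With y = sum_k a_k x^k, matching x^k gives (k+2)(k+1) a_{k+2} = [k(k+1) - n(n+1)] a_k = (k - 10)(k + 11) a_k. The right side vanishes at k = 10, so the series with the parity of 10 terminates at degree 10.
Standard normalization (P_n(1) = 1): leading coefficient (2n)!/(2^n (n!)^2) = 2432902008176640000/(1024*13168189440000) = 46189/256, so a_10 = 46189/256. Work downward with a_k = (k+1)(k+2) a_{k+2} / ((k - 10)(k + 11)):
  a_8 = (9)(10)(46189/256) / ((8 - 10)(8 + 11)) = (2078505/128)/(-38) = -109395/256
  a_6 = (7)(8)(-109395/256) / ((6 - 10)(6 + 11)) = (-765765/32)/(-68) = 45045/128
  a_4 = (5)(6)(45045/128) / ((4 - 10)(4 + 11)) = (675675/64)/(-90) = -15015/128
  a_2 = (3)(4)(-15015/128) / ((2 - 10)(2 + 11)) = (-45045/32)/(-104) = 3465/256
  a_0 = (1)(2)(3465/256) / ((0 - 10)(0 + 11)) = (3465/128)/(-110) = -63/256
Hence P_10(x) = 46189 x^10/256 - 109395 x^8/256 + 45045 x^6/128 - 15015 x^4/128 + 3465 x^2/256 - 63/256.

P_10(x); series = 46189 x^10/256 - 109395 x^8/256 + 45045 x^6/128 - 15015 x^4/128 + 3465 x^2/256 - 63/256


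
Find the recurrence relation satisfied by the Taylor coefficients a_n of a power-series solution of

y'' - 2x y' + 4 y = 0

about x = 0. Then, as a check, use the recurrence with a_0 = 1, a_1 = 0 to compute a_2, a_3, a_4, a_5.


Substitute y = sum_n a_n x^n.
y''(x) has coefficient (n+2)(n+1) a_{n+2} at x^n;
-2 x y'(x) has coefficient -2 n a_n at x^n (shift);
4 y(x) has coefficient 4 a_n at x^n.
Matching x^n: (n+2)(n+1) a_{n+2} + (-2n + 4) a_n = 0.
Thus a_{n+2} = (2n - 4) / ((n+1)(n+2)) * a_n.

Check with a_0 = 1, a_1 = 0 (apply the recurrence for n = 0, 1, 2, 3): a_0 = 1, a_1 = 0, a_2 = -2, a_3 = 0, a_4 = 0, a_5 = 0.

a_(n+2) = (2n - 4) / ((n+1)(n+2)) * a_n; check: a_0 = 1, a_1 = 0, a_2 = -2, a_3 = 0, a_4 = 0, a_5 = 0


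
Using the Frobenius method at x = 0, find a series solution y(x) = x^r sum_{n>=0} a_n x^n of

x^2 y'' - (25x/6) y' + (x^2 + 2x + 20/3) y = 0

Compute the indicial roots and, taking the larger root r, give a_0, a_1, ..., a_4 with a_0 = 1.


Write in Frobenius form y'' + (p(x)/x) y' + (q(x)/x^2) y = 0:
  p(x) = -25/6,  q(x) = x^2 + 2x + 20/3.
Indicial equation: r(r-1) + (-25/6) r + (20/3) = 0 -> roots r_1 = 8/3, r_2 = 5/2.
Take r = r_1 = 8/3. Let y(x) = x^r sum_{n>=0} a_n x^n with a_0 = 1.
Substitute y = x^r sum a_n x^n and match x^{r+n}. The recurrence is
  D(n) a_n + 2 a_{n-1} + 1 a_{n-2} = 0,  where D(n) = (r+n)(r+n-1) + (-25/6)(r+n) + (20/3).
  a_n = [-2 a_{n-1} - 1 a_{n-2}] / D(n).
Since the indicial polynomial factors as (r - r_1)(r - r_2), D(n) = (r_1 + n - r_1)(r_1 + n - r_2) = n(n + 1/6).
Evaluating step by step (a_0 = 1):
  n = 1: D(1) = 1(1 + 1/6) = 7/6; numerator = -2(1) = -2; a_1 = (-2)/(7/6) = -12/7
  n = 2: D(2) = 2(2 + 1/6) = 13/3; numerator = -2(-12/7) - 1(1) = 17/7; a_2 = (17/7)/(13/3) = 51/91
  n = 3: D(3) = 3(3 + 1/6) = 19/2; numerator = -2(51/91) - 1(-12/7) = 54/91; a_3 = (54/91)/(19/2) = 108/1729
  n = 4: D(4) = 4(4 + 1/6) = 50/3; numerator = -2(108/1729) - 1(51/91) = -1185/1729; a_4 = (-1185/1729)/(50/3) = -711/17290

r = 8/3; a_0 = 1; a_1 = -12/7; a_2 = 51/91; a_3 = 108/1729; a_4 = -711/17290


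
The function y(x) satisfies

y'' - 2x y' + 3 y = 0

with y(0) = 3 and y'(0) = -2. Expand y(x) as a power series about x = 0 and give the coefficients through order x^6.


Ansatz: y(x) = sum_{n>=0} a_n x^n, so y'(x) = sum_{n>=1} n a_n x^(n-1) and y''(x) = sum_{n>=2} n(n-1) a_n x^(n-2).
Substitute into P(x) y'' + Q(x) y' + R(x) y = 0 with P(x) = 1, Q(x) = -2x, R(x) = 3, and match powers of x.
Initial conditions: a_0 = 3, a_1 = -2.
Setting the coefficient of each power of x to zero and solving order by order (substituting the coefficients already found):
  x^0: 2 a_2 + 3 a_0 = 0  ->  2 a_2 = -3 a_0 = -9  ->  a_2 = -9/2
  x^1: 6 a_3 + a_1 = 0  ->  6 a_3 = -a_1 = 2  ->  a_3 = 1/3
  x^2: 12 a_4 - a_2 = 0  ->  12 a_4 = a_2 = -9/2  ->  a_4 = -3/8
  x^3: 20 a_5 - 3 a_3 = 0  ->  20 a_5 = 3 a_3 = 1  ->  a_5 = 1/20
  x^4: 30 a_6 - 5 a_4 = 0  ->  30 a_6 = 5 a_4 = -15/8  ->  a_6 = -1/16
Truncated series: y(x) = 3 - 2 x - (9/2) x^2 + (1/3) x^3 - (3/8) x^4 + (1/20) x^5 - (1/16) x^6 + O(x^7).

a_0 = 3; a_1 = -2; a_2 = -9/2; a_3 = 1/3; a_4 = -3/8; a_5 = 1/20; a_6 = -1/16


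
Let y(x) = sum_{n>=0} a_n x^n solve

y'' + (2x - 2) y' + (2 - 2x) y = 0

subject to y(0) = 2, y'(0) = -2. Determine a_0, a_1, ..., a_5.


Ansatz: y(x) = sum_{n>=0} a_n x^n, so y'(x) = sum_{n>=1} n a_n x^(n-1) and y''(x) = sum_{n>=2} n(n-1) a_n x^(n-2).
Substitute into P(x) y'' + Q(x) y' + R(x) y = 0 with P(x) = 1, Q(x) = 2x - 2, R(x) = 2 - 2x, and match powers of x.
Initial conditions: a_0 = 2, a_1 = -2.
Setting the coefficient of each power of x to zero and solving order by order (substituting the coefficients already found):
  x^0: 2 a_2 - 2 a_1 + 2 a_0 = 0  ->  2 a_2 = 2 a_1 - 2 a_0 = -8  ->  a_2 = -4
  x^1: 6 a_3 - 4 a_2 + 4 a_1 - 2 a_0 = 0  ->  6 a_3 = 4 a_2 - 4 a_1 + 2 a_0 = -4  ->  a_3 = -2/3
  x^2: 12 a_4 - 6 a_3 + 6 a_2 - 2 a_1 = 0  ->  12 a_4 = 6 a_3 - 6 a_2 + 2 a_1 = 16  ->  a_4 = 4/3
  x^3: 20 a_5 - 8 a_4 + 8 a_3 - 2 a_2 = 0  ->  20 a_5 = 8 a_4 - 8 a_3 + 2 a_2 = 8  ->  a_5 = 2/5
Truncated series: y(x) = 2 - 2 x - 4 x^2 - (2/3) x^3 + (4/3) x^4 + (2/5) x^5 + O(x^6).

a_0 = 2; a_1 = -2; a_2 = -4; a_3 = -2/3; a_4 = 4/3; a_5 = 2/5


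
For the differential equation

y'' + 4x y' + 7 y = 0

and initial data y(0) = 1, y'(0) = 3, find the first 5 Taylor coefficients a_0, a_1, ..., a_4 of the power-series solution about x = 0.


Ansatz: y(x) = sum_{n>=0} a_n x^n, so y'(x) = sum_{n>=1} n a_n x^(n-1) and y''(x) = sum_{n>=2} n(n-1) a_n x^(n-2).
Substitute into P(x) y'' + Q(x) y' + R(x) y = 0 with P(x) = 1, Q(x) = 4x, R(x) = 7, and match powers of x.
Initial conditions: a_0 = 1, a_1 = 3.
Setting the coefficient of each power of x to zero and solving order by order (substituting the coefficients already found):
  x^0: 2 a_2 + 7 a_0 = 0  ->  2 a_2 = -7 a_0 = -7  ->  a_2 = -7/2
  x^1: 6 a_3 + 11 a_1 = 0  ->  6 a_3 = -11 a_1 = -33  ->  a_3 = -11/2
  x^2: 12 a_4 + 15 a_2 = 0  ->  12 a_4 = -15 a_2 = 105/2  ->  a_4 = 35/8
Truncated series: y(x) = 1 + 3 x - (7/2) x^2 - (11/2) x^3 + (35/8) x^4 + O(x^5).

a_0 = 1; a_1 = 3; a_2 = -7/2; a_3 = -11/2; a_4 = 35/8


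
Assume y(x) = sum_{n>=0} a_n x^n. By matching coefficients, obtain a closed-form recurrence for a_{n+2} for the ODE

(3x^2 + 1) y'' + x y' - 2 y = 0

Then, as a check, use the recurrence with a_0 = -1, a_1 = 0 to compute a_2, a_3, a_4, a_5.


Substitute y = sum_n a_n x^n.
(1 + 3 x^2) y'' contributes (n+2)(n+1) a_{n+2} + 3 n(n-1) a_n at x^n.
x y'(x) contributes n a_n at x^n.
-2 y(x) contributes -2 a_n at x^n.
Matching x^n: (n+2)(n+1) a_{n+2} + (3 n(n-1) + n - 2) a_n = 0.
Thus a_{n+2} = (-3 n(n-1) - n + 2) / ((n+1)(n+2)) * a_n.

Check with a_0 = -1, a_1 = 0 (apply the recurrence for n = 0, 1, 2, 3): a_0 = -1, a_1 = 0, a_2 = -1, a_3 = 0, a_4 = 1/2, a_5 = 0.

a_(n+2) = (-3 n(n-1) - n + 2) / ((n+1)(n+2)) * a_n; check: a_0 = -1, a_1 = 0, a_2 = -1, a_3 = 0, a_4 = 1/2, a_5 = 0


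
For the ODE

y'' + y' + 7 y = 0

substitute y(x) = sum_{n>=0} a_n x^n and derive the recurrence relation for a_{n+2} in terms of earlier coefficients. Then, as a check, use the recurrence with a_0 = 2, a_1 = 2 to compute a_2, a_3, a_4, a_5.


Substitute y = sum_n a_n x^n.
y''(x) has coefficient (n+2)(n+1) a_{n+2} at x^n;
y'(x) has coefficient (n+1) a_{n+1} at x^n;
7 y(x) has coefficient 7 a_n at x^n.
Matching x^n: (n+2)(n+1) a_{n+2} + (n+1) a_{n+1} + 7 a_n = 0.
Thus a_{n+2} = [-(n+1) a_{n+1} - 7 a_n] / ((n+1)(n+2)).

Check with a_0 = 2, a_1 = 2 (apply the recurrence for n = 0, 1, 2, 3): a_0 = 2, a_1 = 2, a_2 = -8, a_3 = 1/3, a_4 = 55/12, a_5 = -31/30.

a_(n+2) = [-(n+1) a_(n+1) - 7 a_n] / ((n+1)(n+2)); check: a_0 = 2, a_1 = 2, a_2 = -8, a_3 = 1/3, a_4 = 55/12, a_5 = -31/30


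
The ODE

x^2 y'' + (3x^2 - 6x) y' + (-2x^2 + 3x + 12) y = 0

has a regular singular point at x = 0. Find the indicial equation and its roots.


Divide by x^2 to reach normal form y'' + P_1(x) y' + P_2(x) y = 0 with P_1(x) = 3 - 6/x and P_2(x) = -2 + 3/x + 12/x^2.
x = 0 is a singular point because the y'-coefficient 3 - 6/x has a pole at x = 0 and the y-coefficient -2 + 3/x + 12/x^2 has a pole at x = 0.
It is a regular singular point because x P_1(x) = p(x) = 3x - 6 and x^2 P_2(x) = q(x) = -2x^2 + 3x + 12 are polynomials, hence analytic at x = 0.
p(0) = -6,  q(0) = 12.
Indicial equation: r(r-1) + p(0) r + q(0) = 0, i.e. r^2 + (p(0) - 1) r + q(0) = 0, i.e. r^2 - 7 r + 12 = 0.
Discriminant: (-7)^2 - 4(12) = 1, so r = (7 ± 1)/2.
Solving: r_1 = 4, r_2 = 3.

indicial: r^2 - 7 r + 12 = 0; roots r_1 = 4, r_2 = 3


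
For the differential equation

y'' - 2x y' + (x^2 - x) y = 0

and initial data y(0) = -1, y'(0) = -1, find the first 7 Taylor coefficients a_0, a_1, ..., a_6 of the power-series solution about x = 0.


Ansatz: y(x) = sum_{n>=0} a_n x^n, so y'(x) = sum_{n>=1} n a_n x^(n-1) and y''(x) = sum_{n>=2} n(n-1) a_n x^(n-2).
Substitute into P(x) y'' + Q(x) y' + R(x) y = 0 with P(x) = 1, Q(x) = -2x, R(x) = x^2 - x, and match powers of x.
Initial conditions: a_0 = -1, a_1 = -1.
Setting the coefficient of each power of x to zero and solving order by order (substituting the coefficients already found):
  x^0: 2 a_2 = 0  ->  a_2 = 0
  x^1: 6 a_3 - 2 a_1 - a_0 = 0  ->  6 a_3 = 2 a_1 + a_0 = -3  ->  a_3 = -1/2
  x^2: 12 a_4 - 4 a_2 - a_1 + a_0 = 0  ->  12 a_4 = 4 a_2 + a_1 - a_0 = 0  ->  a_4 = 0
  x^3: 20 a_5 - 6 a_3 - a_2 + a_1 = 0  ->  20 a_5 = 6 a_3 + a_2 - a_1 = -2  ->  a_5 = -1/10
  x^4: 30 a_6 - 8 a_4 - a_3 + a_2 = 0  ->  30 a_6 = 8 a_4 + a_3 - a_2 = -1/2  ->  a_6 = -1/60
Truncated series: y(x) = -1 - x - (1/2) x^3 - (1/10) x^5 - (1/60) x^6 + O(x^7).

a_0 = -1; a_1 = -1; a_2 = 0; a_3 = -1/2; a_4 = 0; a_5 = -1/10; a_6 = -1/60


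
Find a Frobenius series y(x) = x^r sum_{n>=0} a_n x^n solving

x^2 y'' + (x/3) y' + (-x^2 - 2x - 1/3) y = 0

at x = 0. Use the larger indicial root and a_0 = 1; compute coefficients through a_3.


Write in Frobenius form y'' + (p(x)/x) y' + (q(x)/x^2) y = 0:
  p(x) = 1/3,  q(x) = -x^2 - 2x - 1/3.
Indicial equation: r(r-1) + (1/3) r + (-1/3) = 0 -> roots r_1 = 1, r_2 = -1/3.
Take r = r_1 = 1. Let y(x) = x^r sum_{n>=0} a_n x^n with a_0 = 1.
Substitute y = x^r sum a_n x^n and match x^{r+n}. The recurrence is
  D(n) a_n - 2 a_{n-1} - 1 a_{n-2} = 0,  where D(n) = (r+n)(r+n-1) + (1/3)(r+n) + (-1/3).
  a_n = [2 a_{n-1} + 1 a_{n-2}] / D(n).
Since the indicial polynomial factors as (r - r_1)(r - r_2), D(n) = (r_1 + n - r_1)(r_1 + n - r_2) = n(n + 4/3).
Evaluating step by step (a_0 = 1):
  n = 1: D(1) = 1(1 + 4/3) = 7/3; numerator = 2(1) = 2; a_1 = (2)/(7/3) = 6/7
  n = 2: D(2) = 2(2 + 4/3) = 20/3; numerator = 2(6/7) + 1(1) = 19/7; a_2 = (19/7)/(20/3) = 57/140
  n = 3: D(3) = 3(3 + 4/3) = 13; numerator = 2(57/140) + 1(6/7) = 117/70; a_3 = (117/70)/(13) = 9/70

r = 1; a_0 = 1; a_1 = 6/7; a_2 = 57/140; a_3 = 9/70


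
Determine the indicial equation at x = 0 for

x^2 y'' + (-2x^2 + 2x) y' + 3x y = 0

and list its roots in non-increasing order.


Divide by x^2 to reach normal form y'' + P_1(x) y' + P_2(x) y = 0 with P_1(x) = -2 + 2/x and P_2(x) = 3/x.
x = 0 is a singular point because the y'-coefficient -2 + 2/x has a pole at x = 0 and the y-coefficient 3/x has a pole at x = 0.
It is a regular singular point because x P_1(x) = p(x) = 2 - 2x and x^2 P_2(x) = q(x) = 3x are polynomials, hence analytic at x = 0.
p(0) = 2,  q(0) = 0.
Indicial equation: r(r-1) + p(0) r + q(0) = 0, i.e. r^2 + (p(0) - 1) r + q(0) = 0, i.e. r^2 + 1 r = 0.
Discriminant: (1)^2 - 4(0) = 1, so r = (-1 ± 1)/2.
Solving: r_1 = 0, r_2 = -1.

indicial: r^2 + 1 r = 0; roots r_1 = 0, r_2 = -1


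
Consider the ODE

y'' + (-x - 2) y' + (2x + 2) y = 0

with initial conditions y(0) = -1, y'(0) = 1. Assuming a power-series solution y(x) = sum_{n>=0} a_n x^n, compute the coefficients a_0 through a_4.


Ansatz: y(x) = sum_{n>=0} a_n x^n, so y'(x) = sum_{n>=1} n a_n x^(n-1) and y''(x) = sum_{n>=2} n(n-1) a_n x^(n-2).
Substitute into P(x) y'' + Q(x) y' + R(x) y = 0 with P(x) = 1, Q(x) = -x - 2, R(x) = 2x + 2, and match powers of x.
Initial conditions: a_0 = -1, a_1 = 1.
Setting the coefficient of each power of x to zero and solving order by order (substituting the coefficients already found):
  x^0: 2 a_2 - 2 a_1 + 2 a_0 = 0  ->  2 a_2 = 2 a_1 - 2 a_0 = 4  ->  a_2 = 2
  x^1: 6 a_3 - 4 a_2 + a_1 + 2 a_0 = 0  ->  6 a_3 = 4 a_2 - a_1 - 2 a_0 = 9  ->  a_3 = 3/2
  x^2: 12 a_4 - 6 a_3 + 2 a_1 = 0  ->  12 a_4 = 6 a_3 - 2 a_1 = 7  ->  a_4 = 7/12
Truncated series: y(x) = -1 + x + 2 x^2 + (3/2) x^3 + (7/12) x^4 + O(x^5).

a_0 = -1; a_1 = 1; a_2 = 2; a_3 = 3/2; a_4 = 7/12


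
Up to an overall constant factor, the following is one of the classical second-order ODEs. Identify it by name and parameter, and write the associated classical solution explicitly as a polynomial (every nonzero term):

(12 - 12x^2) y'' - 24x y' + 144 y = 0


All three coefficients share the factor 12; dividing through by 12 gives  (1 - x^2) y'' - 2x y' + 12 y = 0.
This matches the Legendre equation (1 - x^2) y'' - 2x y' + n(n+1) y = 0 (note the -2x y' term) with n(n+1) = 12, so n = 3; the polynomial solution is P_3(x).
With y = sum_k a_k x^k, matching x^k gives (k+2)(k+1) a_{k+2} = [k(k+1) - n(n+1)] a_k = (k - 3)(k + 4) a_k. The right side vanishes at k = 3, so the series with the parity of 3 terminates at degree 3.
Standard normalization (P_n(1) = 1): leading coefficient (2n)!/(2^n (n!)^2) = 720/(8*36) = 5/2, so a_3 = 5/2. Work downward with a_k = (k+1)(k+2) a_{k+2} / ((k - 3)(k + 4)):
  a_1 = (2)(3)(5/2) / ((1 - 3)(1 + 4)) = 15/(-10) = -3/2
Hence P_3(x) = 5 x^3/2 - 3 x/2.

P_3(x); series = 5 x^3/2 - 3 x/2


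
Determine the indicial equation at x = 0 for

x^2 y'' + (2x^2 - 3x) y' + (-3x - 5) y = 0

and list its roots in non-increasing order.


Divide by x^2 to reach normal form y'' + P_1(x) y' + P_2(x) y = 0 with P_1(x) = 2 - 3/x and P_2(x) = -3/x - 5/x^2.
x = 0 is a singular point because the y'-coefficient 2 - 3/x has a pole at x = 0 and the y-coefficient -3/x - 5/x^2 has a pole at x = 0.
It is a regular singular point because x P_1(x) = p(x) = 2x - 3 and x^2 P_2(x) = q(x) = -3x - 5 are polynomials, hence analytic at x = 0.
p(0) = -3,  q(0) = -5.
Indicial equation: r(r-1) + p(0) r + q(0) = 0, i.e. r^2 + (p(0) - 1) r + q(0) = 0, i.e. r^2 - 4 r - 5 = 0.
Discriminant: (-4)^2 - 4(-5) = 36, so r = (4 ± 6)/2.
Solving: r_1 = 5, r_2 = -1.

indicial: r^2 - 4 r - 5 = 0; roots r_1 = 5, r_2 = -1
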